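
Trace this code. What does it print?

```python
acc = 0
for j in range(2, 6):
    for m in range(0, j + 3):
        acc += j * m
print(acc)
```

289

j=2,m=0: acc = 0+0 = 0
j=2,m=1: acc = 0+2 = 2
j=2,m=2: acc = 2+4 = 6
j=2,m=3: acc = 6+6 = 12
j=2,m=4: acc = 12+8 = 20
j=3,m=0: acc = 20+0 = 20
j=3,m=1: acc = 20+3 = 23
j=3,m=2: acc = 23+6 = 29
j=3,m=3: acc = 29+9 = 38
j=3,m=4: acc = 38+12 = 50
j=3,m=5: acc = 50+15 = 65
j=4,m=0: acc = 65+0 = 65
j=4,m=1: acc = 65+4 = 69
j=4,m=2: acc = 69+8 = 77
j=4,m=3: acc = 77+12 = 89
j=4,m=4: acc = 89+16 = 105
j=4,m=5: acc = 105+20 = 125
j=4,m=6: acc = 125+24 = 149
j=5,m=0: acc = 149+0 = 149
j=5,m=1: acc = 149+5 = 154
j=5,m=2: acc = 154+10 = 164
j=5,m=3: acc = 164+15 = 179
j=5,m=4: acc = 179+20 = 199
j=5,m=5: acc = 199+25 = 224
j=5,m=6: acc = 224+30 = 254
j=5,m=7: acc = 254+35 = 289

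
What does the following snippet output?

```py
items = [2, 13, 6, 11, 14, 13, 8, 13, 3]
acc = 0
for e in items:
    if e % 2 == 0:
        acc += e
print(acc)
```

30

e=2: even, acc = 0+2 = 2
e=13: not even
e=6: even, acc = 2+6 = 8
e=11: not even
e=14: even, acc = 8+14 = 22
e=13: not even
e=8: even, acc = 22+8 = 30
e=13: not even
e=3: not even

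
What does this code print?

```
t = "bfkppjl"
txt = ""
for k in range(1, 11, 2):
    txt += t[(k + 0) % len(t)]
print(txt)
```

k=1: add t[1]='f' → 'f'
k=3: add t[3]='p' → 'fp'
k=5: add t[5]='j' → 'fpj'
k=7: add t[0]='b' → 'fpjb'
k=9: add t[2]='k' → 'fpjbk'

fpjbk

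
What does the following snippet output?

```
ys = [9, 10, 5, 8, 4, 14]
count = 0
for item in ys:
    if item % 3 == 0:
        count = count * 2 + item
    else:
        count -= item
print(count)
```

item=9: %3==0, count = 0*2+9 = 9
item=10: not %3==0, count = 9-10 = -1
item=5: not %3==0, count = (-1)-5 = -6
item=8: not %3==0, count = (-6)-8 = -14
item=4: not %3==0, count = (-14)-4 = -18
item=14: not %3==0, count = (-18)-14 = -32

-32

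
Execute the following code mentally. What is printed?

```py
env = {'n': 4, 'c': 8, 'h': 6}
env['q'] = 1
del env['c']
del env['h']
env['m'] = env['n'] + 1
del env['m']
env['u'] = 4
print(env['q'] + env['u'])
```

env['q'] = 1 → {'n': 4, 'c': 8, 'h': 6, 'q': 1}
del 'c' → {'n': 4, 'h': 6, 'q': 1}
del 'h' → {'n': 4, 'q': 1}
env['m'] = env['n']+1 = 5 → {'n': 4, 'q': 1, 'm': 5}
del 'm' → {'n': 4, 'q': 1}
env['u'] = 4 → {'n': 4, 'q': 1, 'u': 4}
env['q']+env['u'] = 1+4 = 5

5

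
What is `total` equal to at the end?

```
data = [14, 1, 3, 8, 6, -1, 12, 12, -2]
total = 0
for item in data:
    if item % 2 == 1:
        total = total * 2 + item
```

item=14: not odd
item=1: odd, total = 0*2+1 = 1
item=3: odd, total = 1*2+3 = 5
item=8: not odd
item=6: not odd
item=-1: odd, total = 5*2+(-1) = 9
item=12: not odd
item=12: not odd
item=-2: not odd

9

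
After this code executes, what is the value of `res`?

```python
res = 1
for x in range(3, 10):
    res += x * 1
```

x=3: res = 1+3*1 = 4
x=4: res = 4+4*1 = 8
x=5: res = 8+5*1 = 13
x=6: res = 13+6*1 = 19
x=7: res = 19+7*1 = 26
x=8: res = 26+8*1 = 34
x=9: res = 34+9*1 = 43

43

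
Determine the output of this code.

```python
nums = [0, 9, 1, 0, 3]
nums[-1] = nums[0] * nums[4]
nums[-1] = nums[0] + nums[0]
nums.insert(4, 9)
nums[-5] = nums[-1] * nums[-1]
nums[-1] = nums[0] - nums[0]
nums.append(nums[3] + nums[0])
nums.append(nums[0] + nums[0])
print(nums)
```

nums[-1] = nums[0]*nums[4] = 0*3 = 0 → [0, 9, 1, 0, 0]
nums[-1] = nums[0]+nums[0] = 0+0 = 0 → [0, 9, 1, 0, 0]
insert 9 at 4 → [0, 9, 1, 0, 9, 0]
nums[-5] = nums[-1]*nums[-1] = 0*0 = 0 → [0, 0, 1, 0, 9, 0]
nums[-1] = nums[0]-nums[0] = 0-0 = 0 → [0, 0, 1, 0, 9, 0]
append nums[3]+nums[0] = 0+0 = 0 → [0, 0, 1, 0, 9, 0, 0]
append nums[0]+nums[0] = 0+0 = 0 → [0, 0, 1, 0, 9, 0, 0, 0]

[0, 0, 1, 0, 9, 0, 0, 0]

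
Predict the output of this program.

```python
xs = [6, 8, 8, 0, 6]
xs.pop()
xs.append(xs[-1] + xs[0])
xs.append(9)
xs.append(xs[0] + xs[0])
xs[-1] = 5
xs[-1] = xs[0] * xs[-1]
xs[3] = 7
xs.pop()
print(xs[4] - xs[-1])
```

pop() removes 6 → [6, 8, 8, 0]
append xs[-1]+xs[0] = 0+6 = 6 → [6, 8, 8, 0, 6]
append 9 → [6, 8, 8, 0, 6, 9]
append xs[0]+xs[0] = 6+6 = 12 → [6, 8, 8, 0, 6, 9, 12]
xs[-1] = 5 → [6, 8, 8, 0, 6, 9, 5]
xs[-1] = xs[0]*xs[-1] = 6*5 = 30 → [6, 8, 8, 0, 6, 9, 30]
xs[3] = 7 → [6, 8, 8, 7, 6, 9, 30]
pop() removes 30 → [6, 8, 8, 7, 6, 9]
xs[4]-xs[-1] = 6-9 = -3

-3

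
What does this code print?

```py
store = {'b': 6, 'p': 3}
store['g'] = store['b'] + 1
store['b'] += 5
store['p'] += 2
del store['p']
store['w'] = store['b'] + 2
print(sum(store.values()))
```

store['g'] = store['b']+1 = 7 → {'b': 6, 'p': 3, 'g': 7}
store['b'] = 6+5 = 11 → {'b': 11, 'p': 3, 'g': 7}
store['p'] = 3+2 = 5 → {'b': 11, 'p': 5, 'g': 7}
del 'p' → {'b': 11, 'g': 7}
store['w'] = store['b']+2 = 13 → {'b': 11, 'g': 7, 'w': 13}
sum of values = 31

31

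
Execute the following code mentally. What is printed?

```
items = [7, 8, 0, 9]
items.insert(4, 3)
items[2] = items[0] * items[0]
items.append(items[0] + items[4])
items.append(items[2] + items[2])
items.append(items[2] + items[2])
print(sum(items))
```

insert 3 at 4 → [7, 8, 0, 9, 3]
items[2] = items[0]*items[0] = 7*7 = 49 → [7, 8, 49, 9, 3]
append items[0]+items[4] = 7+3 = 10 → [7, 8, 49, 9, 3, 10]
append items[2]+items[2] = 49+49 = 98 → [7, 8, 49, 9, 3, 10, 98]
append items[2]+items[2] = 49+49 = 98 → [7, 8, 49, 9, 3, 10, 98, 98]
sum = 282

282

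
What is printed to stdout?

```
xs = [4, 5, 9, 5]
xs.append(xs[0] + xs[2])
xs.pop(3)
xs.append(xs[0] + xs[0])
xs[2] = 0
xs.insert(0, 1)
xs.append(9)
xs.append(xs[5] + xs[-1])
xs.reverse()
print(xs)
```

[17, 9, 8, 13, 0, 5, 4, 1]

append xs[0]+xs[2] = 4+9 = 13 → [4, 5, 9, 5, 13]
pop(3) removes 5 → [4, 5, 9, 13]
append xs[0]+xs[0] = 4+4 = 8 → [4, 5, 9, 13, 8]
xs[2] = 0 → [4, 5, 0, 13, 8]
insert 1 at 0 → [1, 4, 5, 0, 13, 8]
append 9 → [1, 4, 5, 0, 13, 8, 9]
append xs[5]+xs[-1] = 8+9 = 17 → [1, 4, 5, 0, 13, 8, 9, 17]
reverse → [17, 9, 8, 13, 0, 5, 4, 1]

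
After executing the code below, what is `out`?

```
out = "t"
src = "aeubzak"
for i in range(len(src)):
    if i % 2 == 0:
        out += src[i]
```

'tauzk'

i=0: add 'a' → 'ta'
i=1: skip
i=2: add 'u' → 'tau'
i=3: skip
i=4: add 'z' → 'tauz'
i=5: skip
i=6: add 'k' → 'tauzk'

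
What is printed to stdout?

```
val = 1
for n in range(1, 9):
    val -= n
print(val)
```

-35

n=1: val = 1-1 = 0
n=2: val = 0-2 = -2
n=3: val = (-2)-3 = -5
n=4: val = (-5)-4 = -9
n=5: val = (-9)-5 = -14
n=6: val = (-14)-6 = -20
n=7: val = (-20)-7 = -27
n=8: val = (-27)-8 = -35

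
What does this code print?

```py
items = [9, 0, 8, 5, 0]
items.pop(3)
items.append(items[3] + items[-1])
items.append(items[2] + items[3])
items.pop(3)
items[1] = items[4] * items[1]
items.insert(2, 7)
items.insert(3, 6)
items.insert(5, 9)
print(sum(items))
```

47

pop(3) removes 5 → [9, 0, 8, 0]
append items[3]+items[-1] = 0+0 = 0 → [9, 0, 8, 0, 0]
append items[2]+items[3] = 8+0 = 8 → [9, 0, 8, 0, 0, 8]
pop(3) removes 0 → [9, 0, 8, 0, 8]
items[1] = items[4]*items[1] = 8*0 = 0 → [9, 0, 8, 0, 8]
insert 7 at 2 → [9, 0, 7, 8, 0, 8]
insert 6 at 3 → [9, 0, 7, 6, 8, 0, 8]
insert 9 at 5 → [9, 0, 7, 6, 8, 9, 0, 8]
sum = 47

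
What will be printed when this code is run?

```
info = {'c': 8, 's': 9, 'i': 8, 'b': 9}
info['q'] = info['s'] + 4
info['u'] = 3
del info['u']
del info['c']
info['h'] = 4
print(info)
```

info['q'] = info['s']+4 = 13 → {'c': 8, 's': 9, 'i': 8, 'b': 9, 'q': 13}
info['u'] = 3 → {'c': 8, 's': 9, 'i': 8, 'b': 9, 'q': 13, 'u': 3}
del 'u' → {'c': 8, 's': 9, 'i': 8, 'b': 9, 'q': 13}
del 'c' → {'s': 9, 'i': 8, 'b': 9, 'q': 13}
info['h'] = 4 → {'s': 9, 'i': 8, 'b': 9, 'q': 13, 'h': 4}

{'s': 9, 'i': 8, 'b': 9, 'q': 13, 'h': 4}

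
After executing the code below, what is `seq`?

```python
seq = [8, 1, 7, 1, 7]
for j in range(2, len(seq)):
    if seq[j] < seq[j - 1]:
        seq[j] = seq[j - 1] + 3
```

j=2: 7>=1, unchanged → [8, 1, 7, 1, 7]
j=3: 1<7, seq[3] = 7+3 = 10 → [8, 1, 7, 10, 7]
j=4: 7<10, seq[4] = 10+3 = 13 → [8, 1, 7, 10, 13]

[8, 1, 7, 10, 13]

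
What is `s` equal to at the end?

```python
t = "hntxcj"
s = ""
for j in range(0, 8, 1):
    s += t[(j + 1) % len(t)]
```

'ntxcjhnt'

j=0: add t[1]='n' → 'n'
j=1: add t[2]='t' → 'nt'
j=2: add t[3]='x' → 'ntx'
j=3: add t[4]='c' → 'ntxc'
j=4: add t[5]='j' → 'ntxcj'
j=5: add t[0]='h' → 'ntxcjh'
j=6: add t[1]='n' → 'ntxcjhn'
j=7: add t[2]='t' → 'ntxcjhnt'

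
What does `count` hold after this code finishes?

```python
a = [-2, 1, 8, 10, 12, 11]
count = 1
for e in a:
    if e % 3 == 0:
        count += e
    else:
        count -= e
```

e=-2: not %3==0, count = 1-(-2) = 3
e=1: not %3==0, count = 3-1 = 2
e=8: not %3==0, count = 2-8 = -6
e=10: not %3==0, count = (-6)-10 = -16
e=12: %3==0, count = (-16)+12 = -4
e=11: not %3==0, count = (-4)-11 = -15

-15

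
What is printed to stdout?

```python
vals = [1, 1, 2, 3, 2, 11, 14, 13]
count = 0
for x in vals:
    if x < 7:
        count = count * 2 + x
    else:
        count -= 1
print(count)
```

37

x=1: <7, count = 0*2+1 = 1
x=1: <7, count = 1*2+1 = 3
x=2: <7, count = 3*2+2 = 8
x=3: <7, count = 8*2+3 = 19
x=2: <7, count = 19*2+2 = 40
x=11: not <7, count = 40-1 = 39
x=14: not <7, count = 39-1 = 38
x=13: not <7, count = 38-1 = 37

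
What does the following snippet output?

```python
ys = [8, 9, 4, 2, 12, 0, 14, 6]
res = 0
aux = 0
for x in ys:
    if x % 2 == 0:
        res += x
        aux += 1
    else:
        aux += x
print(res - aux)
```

x=8: even, res = 0+8 = 8; aux=1
x=9: not even; aux=10
x=4: even, res = 8+4 = 12; aux=11
x=2: even, res = 12+2 = 14; aux=12
x=12: even, res = 14+12 = 26; aux=13
x=0: even, res = 26+0 = 26; aux=14
x=14: even, res = 26+14 = 40; aux=15
x=6: even, res = 40+6 = 46; aux=16
res-aux = 46-16 = 30

30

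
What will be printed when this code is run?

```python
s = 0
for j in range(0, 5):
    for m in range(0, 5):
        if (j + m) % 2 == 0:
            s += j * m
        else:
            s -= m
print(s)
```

j=0,m=0: even sum, s = 0+0 = 0
j=0,m=1: odd sum, s = 0-1 = -1
j=0,m=2: even sum, s = (-1)+0 = -1
j=0,m=3: odd sum, s = (-1)-3 = -4
j=0,m=4: even sum, s = (-4)+0 = -4
j=1,m=0: odd sum, s = (-4)-0 = -4
j=1,m=1: even sum, s = (-4)+1 = -3
j=1,m=2: odd sum, s = (-3)-2 = -5
j=1,m=3: even sum, s = (-5)+3 = -2
j=1,m=4: odd sum, s = (-2)-4 = -6
j=2,m=0: even sum, s = (-6)+0 = -6
j=2,m=1: odd sum, s = (-6)-1 = -7
j=2,m=2: even sum, s = (-7)+4 = -3
j=2,m=3: odd sum, s = (-3)-3 = -6
j=2,m=4: even sum, s = (-6)+8 = 2
j=3,m=0: odd sum, s = 2-0 = 2
j=3,m=1: even sum, s = 2+3 = 5
j=3,m=2: odd sum, s = 5-2 = 3
j=3,m=3: even sum, s = 3+9 = 12
j=3,m=4: odd sum, s = 12-4 = 8
j=4,m=0: even sum, s = 8+0 = 8
j=4,m=1: odd sum, s = 8-1 = 7
j=4,m=2: even sum, s = 7+8 = 15
j=4,m=3: odd sum, s = 15-3 = 12
j=4,m=4: even sum, s = 12+16 = 28

28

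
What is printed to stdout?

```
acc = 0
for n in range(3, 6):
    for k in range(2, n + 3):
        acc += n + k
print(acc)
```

n=3,k=2: acc = 0+5 = 5
n=3,k=3: acc = 5+6 = 11
n=3,k=4: acc = 11+7 = 18
n=3,k=5: acc = 18+8 = 26
n=4,k=2: acc = 26+6 = 32
n=4,k=3: acc = 32+7 = 39
n=4,k=4: acc = 39+8 = 47
n=4,k=5: acc = 47+9 = 56
n=4,k=6: acc = 56+10 = 66
n=5,k=2: acc = 66+7 = 73
n=5,k=3: acc = 73+8 = 81
n=5,k=4: acc = 81+9 = 90
n=5,k=5: acc = 90+10 = 100
n=5,k=6: acc = 100+11 = 111
n=5,k=7: acc = 111+12 = 123

123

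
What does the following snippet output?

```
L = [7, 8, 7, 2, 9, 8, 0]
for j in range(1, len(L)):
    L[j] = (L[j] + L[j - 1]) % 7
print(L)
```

[7, 1, 1, 3, 5, 6, 6]

j=1: L[1] = (8+7)%7 = 1 → [7, 1, 7, 2, 9, 8, 0]
j=2: L[2] = (7+1)%7 = 1 → [7, 1, 1, 2, 9, 8, 0]
j=3: L[3] = (2+1)%7 = 3 → [7, 1, 1, 3, 9, 8, 0]
j=4: L[4] = (9+3)%7 = 5 → [7, 1, 1, 3, 5, 8, 0]
j=5: L[5] = (8+5)%7 = 6 → [7, 1, 1, 3, 5, 6, 0]
j=6: L[6] = (0+6)%7 = 6 → [7, 1, 1, 3, 5, 6, 6]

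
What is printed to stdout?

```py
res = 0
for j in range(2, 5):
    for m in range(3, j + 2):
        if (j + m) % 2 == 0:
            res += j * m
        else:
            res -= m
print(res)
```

j=2,m=3: odd sum, res = 0-3 = -3
j=3,m=3: even sum, res = (-3)+9 = 6
j=3,m=4: odd sum, res = 6-4 = 2
j=4,m=3: odd sum, res = 2-3 = -1
j=4,m=4: even sum, res = (-1)+16 = 15
j=4,m=5: odd sum, res = 15-5 = 10

10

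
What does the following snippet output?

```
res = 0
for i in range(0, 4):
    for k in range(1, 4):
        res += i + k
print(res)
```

42

i=0,k=1: res = 0+1 = 1
i=0,k=2: res = 1+2 = 3
i=0,k=3: res = 3+3 = 6
i=1,k=1: res = 6+2 = 8
i=1,k=2: res = 8+3 = 11
i=1,k=3: res = 11+4 = 15
i=2,k=1: res = 15+3 = 18
i=2,k=2: res = 18+4 = 22
i=2,k=3: res = 22+5 = 27
i=3,k=1: res = 27+4 = 31
i=3,k=2: res = 31+5 = 36
i=3,k=3: res = 36+6 = 42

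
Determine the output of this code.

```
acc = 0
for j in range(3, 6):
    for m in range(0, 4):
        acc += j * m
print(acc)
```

j=3,m=0: acc = 0+0 = 0
j=3,m=1: acc = 0+3 = 3
j=3,m=2: acc = 3+6 = 9
j=3,m=3: acc = 9+9 = 18
j=4,m=0: acc = 18+0 = 18
j=4,m=1: acc = 18+4 = 22
j=4,m=2: acc = 22+8 = 30
j=4,m=3: acc = 30+12 = 42
j=5,m=0: acc = 42+0 = 42
j=5,m=1: acc = 42+5 = 47
j=5,m=2: acc = 47+10 = 57
j=5,m=3: acc = 57+15 = 72

72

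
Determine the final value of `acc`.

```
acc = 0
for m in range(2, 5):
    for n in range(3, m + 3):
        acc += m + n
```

m=2,n=3: acc = 0+5 = 5
m=2,n=4: acc = 5+6 = 11
m=3,n=3: acc = 11+6 = 17
m=3,n=4: acc = 17+7 = 24
m=3,n=5: acc = 24+8 = 32
m=4,n=3: acc = 32+7 = 39
m=4,n=4: acc = 39+8 = 47
m=4,n=5: acc = 47+9 = 56
m=4,n=6: acc = 56+10 = 66

66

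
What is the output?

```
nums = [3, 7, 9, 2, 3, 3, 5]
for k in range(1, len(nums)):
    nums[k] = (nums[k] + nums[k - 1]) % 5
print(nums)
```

k=1: nums[1] = (7+3)%5 = 0 → [3, 0, 9, 2, 3, 3, 5]
k=2: nums[2] = (9+0)%5 = 4 → [3, 0, 4, 2, 3, 3, 5]
k=3: nums[3] = (2+4)%5 = 1 → [3, 0, 4, 1, 3, 3, 5]
k=4: nums[4] = (3+1)%5 = 4 → [3, 0, 4, 1, 4, 3, 5]
k=5: nums[5] = (3+4)%5 = 2 → [3, 0, 4, 1, 4, 2, 5]
k=6: nums[6] = (5+2)%5 = 2 → [3, 0, 4, 1, 4, 2, 2]

[3, 0, 4, 1, 4, 2, 2]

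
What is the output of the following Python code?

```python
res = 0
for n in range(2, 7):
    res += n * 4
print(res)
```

80

n=2: res = 0+2*4 = 8
n=3: res = 8+3*4 = 20
n=4: res = 20+4*4 = 36
n=5: res = 36+5*4 = 56
n=6: res = 56+6*4 = 80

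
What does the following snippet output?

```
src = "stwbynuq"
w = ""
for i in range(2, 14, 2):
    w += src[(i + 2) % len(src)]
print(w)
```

yuswyu

i=2: add src[4]='y' → 'y'
i=4: add src[6]='u' → 'yu'
i=6: add src[0]='s' → 'yus'
i=8: add src[2]='w' → 'yusw'
i=10: add src[4]='y' → 'yuswy'
i=12: add src[6]='u' → 'yuswyu'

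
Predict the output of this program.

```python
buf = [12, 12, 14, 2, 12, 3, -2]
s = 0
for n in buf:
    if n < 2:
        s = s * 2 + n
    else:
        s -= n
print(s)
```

-112

n=12: not <2, s = 0-12 = -12
n=12: not <2, s = (-12)-12 = -24
n=14: not <2, s = (-24)-14 = -38
n=2: not <2, s = (-38)-2 = -40
n=12: not <2, s = (-40)-12 = -52
n=3: not <2, s = (-52)-3 = -55
n=-2: <2, s = (-55)*2+(-2) = -112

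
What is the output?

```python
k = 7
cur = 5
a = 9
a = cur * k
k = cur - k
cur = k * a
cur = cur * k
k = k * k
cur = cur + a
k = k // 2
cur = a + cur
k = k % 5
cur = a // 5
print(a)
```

a = 5*7 = 35
k = 5-7 = -2
cur = (-2)*35 = -70
cur = (-70)*(-2) = 140
k = (-2)*(-2) = 4
cur = 140+35 = 175
k = 4//2 = 2
cur = 35+175 = 210
k = 2%5 = 2
cur = 35//5 = 7

35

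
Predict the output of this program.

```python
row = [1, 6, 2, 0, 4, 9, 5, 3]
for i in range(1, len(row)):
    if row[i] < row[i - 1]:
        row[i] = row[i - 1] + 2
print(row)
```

[1, 6, 8, 10, 12, 14, 16, 18]

i=1: 6>=1, unchanged → [1, 6, 2, 0, 4, 9, 5, 3]
i=2: 2<6, row[2] = 6+2 = 8 → [1, 6, 8, 0, 4, 9, 5, 3]
i=3: 0<8, row[3] = 8+2 = 10 → [1, 6, 8, 10, 4, 9, 5, 3]
i=4: 4<10, row[4] = 10+2 = 12 → [1, 6, 8, 10, 12, 9, 5, 3]
i=5: 9<12, row[5] = 12+2 = 14 → [1, 6, 8, 10, 12, 14, 5, 3]
i=6: 5<14, row[6] = 14+2 = 16 → [1, 6, 8, 10, 12, 14, 16, 3]
i=7: 3<16, row[7] = 16+2 = 18 → [1, 6, 8, 10, 12, 14, 16, 18]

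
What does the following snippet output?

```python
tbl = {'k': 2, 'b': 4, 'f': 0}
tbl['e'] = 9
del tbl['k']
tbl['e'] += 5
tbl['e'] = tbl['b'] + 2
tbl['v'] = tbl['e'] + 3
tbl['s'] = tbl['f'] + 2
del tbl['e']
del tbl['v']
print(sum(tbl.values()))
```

6

tbl['e'] = 9 → {'k': 2, 'b': 4, 'f': 0, 'e': 9}
del 'k' → {'b': 4, 'f': 0, 'e': 9}
tbl['e'] = 9+5 = 14 → {'b': 4, 'f': 0, 'e': 14}
tbl['e'] = tbl['b']+2 = 6 → {'b': 4, 'f': 0, 'e': 6}
tbl['v'] = tbl['e']+3 = 9 → {'b': 4, 'f': 0, 'e': 6, 'v': 9}
tbl['s'] = tbl['f']+2 = 2 → {'b': 4, 'f': 0, 'e': 6, 'v': 9, 's': 2}
del 'e' → {'b': 4, 'f': 0, 'v': 9, 's': 2}
del 'v' → {'b': 4, 'f': 0, 's': 2}
sum of values = 6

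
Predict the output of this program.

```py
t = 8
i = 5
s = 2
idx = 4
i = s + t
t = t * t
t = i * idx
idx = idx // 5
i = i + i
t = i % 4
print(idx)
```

0

i = 2+8 = 10
t = 8*8 = 64
t = 10*4 = 40
idx = 4//5 = 0
i = 10+10 = 20
t = 20%4 = 0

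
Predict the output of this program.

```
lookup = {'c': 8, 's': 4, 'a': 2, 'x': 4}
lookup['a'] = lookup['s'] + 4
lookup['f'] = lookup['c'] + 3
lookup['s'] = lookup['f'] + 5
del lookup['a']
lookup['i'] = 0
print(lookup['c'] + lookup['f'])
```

19

lookup['a'] = lookup['s']+4 = 8 → {'c': 8, 's': 4, 'a': 8, 'x': 4}
lookup['f'] = lookup['c']+3 = 11 → {'c': 8, 's': 4, 'a': 8, 'x': 4, 'f': 11}
lookup['s'] = lookup['f']+5 = 16 → {'c': 8, 's': 16, 'a': 8, 'x': 4, 'f': 11}
del 'a' → {'c': 8, 's': 16, 'x': 4, 'f': 11}
lookup['i'] = 0 → {'c': 8, 's': 16, 'x': 4, 'f': 11, 'i': 0}
lookup['c']+lookup['f'] = 8+11 = 19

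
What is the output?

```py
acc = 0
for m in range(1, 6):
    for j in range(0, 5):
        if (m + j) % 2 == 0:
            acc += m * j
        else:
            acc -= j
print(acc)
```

m=1,j=0: odd sum, acc = 0-0 = 0
m=1,j=1: even sum, acc = 0+1 = 1
m=1,j=2: odd sum, acc = 1-2 = -1
m=1,j=3: even sum, acc = (-1)+3 = 2
m=1,j=4: odd sum, acc = 2-4 = -2
m=2,j=0: even sum, acc = (-2)+0 = -2
m=2,j=1: odd sum, acc = (-2)-1 = -3
m=2,j=2: even sum, acc = (-3)+4 = 1
m=2,j=3: odd sum, acc = 1-3 = -2
m=2,j=4: even sum, acc = (-2)+8 = 6
m=3,j=0: odd sum, acc = 6-0 = 6
m=3,j=1: even sum, acc = 6+3 = 9
m=3,j=2: odd sum, acc = 9-2 = 7
m=3,j=3: even sum, acc = 7+9 = 16
m=3,j=4: odd sum, acc = 16-4 = 12
m=4,j=0: even sum, acc = 12+0 = 12
m=4,j=1: odd sum, acc = 12-1 = 11
m=4,j=2: even sum, acc = 11+8 = 19
m=4,j=3: odd sum, acc = 19-3 = 16
m=4,j=4: even sum, acc = 16+16 = 32
m=5,j=0: odd sum, acc = 32-0 = 32
m=5,j=1: even sum, acc = 32+5 = 37
m=5,j=2: odd sum, acc = 37-2 = 35
m=5,j=3: even sum, acc = 35+15 = 50
m=5,j=4: odd sum, acc = 50-4 = 46

46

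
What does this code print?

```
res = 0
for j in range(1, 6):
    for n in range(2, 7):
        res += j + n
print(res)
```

175

j=1,n=2: res = 0+3 = 3
j=1,n=3: res = 3+4 = 7
j=1,n=4: res = 7+5 = 12
j=1,n=5: res = 12+6 = 18
j=1,n=6: res = 18+7 = 25
j=2,n=2: res = 25+4 = 29
j=2,n=3: res = 29+5 = 34
j=2,n=4: res = 34+6 = 40
j=2,n=5: res = 40+7 = 47
j=2,n=6: res = 47+8 = 55
j=3,n=2: res = 55+5 = 60
j=3,n=3: res = 60+6 = 66
j=3,n=4: res = 66+7 = 73
j=3,n=5: res = 73+8 = 81
j=3,n=6: res = 81+9 = 90
j=4,n=2: res = 90+6 = 96
j=4,n=3: res = 96+7 = 103
j=4,n=4: res = 103+8 = 111
j=4,n=5: res = 111+9 = 120
j=4,n=6: res = 120+10 = 130
j=5,n=2: res = 130+7 = 137
j=5,n=3: res = 137+8 = 145
j=5,n=4: res = 145+9 = 154
j=5,n=5: res = 154+10 = 164
j=5,n=6: res = 164+11 = 175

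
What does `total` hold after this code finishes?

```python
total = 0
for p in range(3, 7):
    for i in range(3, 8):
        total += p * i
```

450

p=3,i=3: total = 0+9 = 9
p=3,i=4: total = 9+12 = 21
p=3,i=5: total = 21+15 = 36
p=3,i=6: total = 36+18 = 54
p=3,i=7: total = 54+21 = 75
p=4,i=3: total = 75+12 = 87
p=4,i=4: total = 87+16 = 103
p=4,i=5: total = 103+20 = 123
p=4,i=6: total = 123+24 = 147
p=4,i=7: total = 147+28 = 175
p=5,i=3: total = 175+15 = 190
p=5,i=4: total = 190+20 = 210
p=5,i=5: total = 210+25 = 235
p=5,i=6: total = 235+30 = 265
p=5,i=7: total = 265+35 = 300
p=6,i=3: total = 300+18 = 318
p=6,i=4: total = 318+24 = 342
p=6,i=5: total = 342+30 = 372
p=6,i=6: total = 372+36 = 408
p=6,i=7: total = 408+42 = 450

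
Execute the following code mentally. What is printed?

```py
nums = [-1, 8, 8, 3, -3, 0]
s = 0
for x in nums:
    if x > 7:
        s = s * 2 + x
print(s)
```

x=-1: not >7
x=8: >7, s = 0*2+8 = 8
x=8: >7, s = 8*2+8 = 24
x=3: not >7
x=-3: not >7
x=0: not >7

24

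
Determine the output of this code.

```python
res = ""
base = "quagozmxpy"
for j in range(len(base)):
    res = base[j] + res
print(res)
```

ypxmzogauq

j=0: prepend 'q' → 'q'
j=1: prepend 'u' → 'uq'
j=2: prepend 'a' → 'auq'
j=3: prepend 'g' → 'gauq'
j=4: prepend 'o' → 'ogauq'
j=5: prepend 'z' → 'zogauq'
j=6: prepend 'm' → 'mzogauq'
j=7: prepend 'x' → 'xmzogauq'
j=8: prepend 'p' → 'pxmzogauq'
j=9: prepend 'y' → 'ypxmzogauq'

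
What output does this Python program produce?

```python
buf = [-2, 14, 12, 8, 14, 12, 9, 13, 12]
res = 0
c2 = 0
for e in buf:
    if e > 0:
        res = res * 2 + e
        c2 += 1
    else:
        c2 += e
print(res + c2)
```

e=-2: not >0; c2=-2
e=14: >0, res = 0*2+14 = 14; c2=-1
e=12: >0, res = 14*2+12 = 40; c2=0
e=8: >0, res = 40*2+8 = 88; c2=1
e=14: >0, res = 88*2+14 = 190; c2=2
e=12: >0, res = 190*2+12 = 392; c2=3
e=9: >0, res = 392*2+9 = 793; c2=4
e=13: >0, res = 793*2+13 = 1599; c2=5
e=12: >0, res = 1599*2+12 = 3210; c2=6
res+c2 = 3210+6 = 3216

3216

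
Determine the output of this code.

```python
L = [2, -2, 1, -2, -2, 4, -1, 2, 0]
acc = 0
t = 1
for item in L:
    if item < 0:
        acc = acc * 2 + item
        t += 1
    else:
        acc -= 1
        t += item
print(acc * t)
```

item=2: not <0, acc = 0-1 = -1; t=3
item=-2: <0, acc = (-1)*2+(-2) = -4; t=4
item=1: not <0, acc = (-4)-1 = -5; t=5
item=-2: <0, acc = (-5)*2+(-2) = -12; t=6
item=-2: <0, acc = (-12)*2+(-2) = -26; t=7
item=4: not <0, acc = (-26)-1 = -27; t=11
item=-1: <0, acc = (-27)*2+(-1) = -55; t=12
item=2: not <0, acc = (-55)-1 = -56; t=14
item=0: not <0, acc = (-56)-1 = -57; t=14
acc*t = (-57)*14 = -798

-798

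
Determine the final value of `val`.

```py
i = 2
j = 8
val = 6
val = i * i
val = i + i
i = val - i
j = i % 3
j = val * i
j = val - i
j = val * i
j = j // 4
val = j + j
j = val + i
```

val = 2*2 = 4
val = 2+2 = 4
i = 4-2 = 2
j = 2%3 = 2
j = 4*2 = 8
j = 4-2 = 2
j = 4*2 = 8
j = 8//4 = 2
val = 2+2 = 4
j = 4+2 = 6

4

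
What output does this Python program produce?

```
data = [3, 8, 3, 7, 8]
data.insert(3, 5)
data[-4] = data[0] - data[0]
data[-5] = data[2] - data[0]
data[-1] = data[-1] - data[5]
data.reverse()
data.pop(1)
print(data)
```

insert 5 at 3 → [3, 8, 3, 5, 7, 8]
data[-4] = data[0]-data[0] = 3-3 = 0 → [3, 8, 0, 5, 7, 8]
data[-5] = data[2]-data[0] = 0-3 = -3 → [3, -3, 0, 5, 7, 8]
data[-1] = data[-1]-data[5] = 8-8 = 0 → [3, -3, 0, 5, 7, 0]
reverse → [0, 7, 5, 0, -3, 3]
pop(1) removes 7 → [0, 5, 0, -3, 3]

[0, 5, 0, -3, 3]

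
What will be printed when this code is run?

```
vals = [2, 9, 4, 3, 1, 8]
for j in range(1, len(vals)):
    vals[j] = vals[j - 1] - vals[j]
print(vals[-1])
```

j=1: vals[1] = 2-9 = -7 → [2, -7, 4, 3, 1, 8]
j=2: vals[2] = (-7)-4 = -11 → [2, -7, -11, 3, 1, 8]
j=3: vals[3] = (-11)-3 = -14 → [2, -7, -11, -14, 1, 8]
j=4: vals[4] = (-14)-1 = -15 → [2, -7, -11, -14, -15, 8]
j=5: vals[5] = (-15)-8 = -23 → [2, -7, -11, -14, -15, -23]

-23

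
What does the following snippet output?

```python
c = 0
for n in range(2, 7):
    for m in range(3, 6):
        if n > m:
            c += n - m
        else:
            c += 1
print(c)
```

n=2,m=3: not 2>3, c = 0+1 = 1
n=2,m=4: not 2>4, c = 1+1 = 2
n=2,m=5: not 2>5, c = 2+1 = 3
n=3,m=3: not 3>3, c = 3+1 = 4
n=3,m=4: not 3>4, c = 4+1 = 5
n=3,m=5: not 3>5, c = 5+1 = 6
n=4,m=3: 4>3, c = 6+1 = 7
n=4,m=4: not 4>4, c = 7+1 = 8
n=4,m=5: not 4>5, c = 8+1 = 9
n=5,m=3: 5>3, c = 9+2 = 11
n=5,m=4: 5>4, c = 11+1 = 12
n=5,m=5: not 5>5, c = 12+1 = 13
n=6,m=3: 6>3, c = 13+3 = 16
n=6,m=4: 6>4, c = 16+2 = 18
n=6,m=5: 6>5, c = 18+1 = 19

19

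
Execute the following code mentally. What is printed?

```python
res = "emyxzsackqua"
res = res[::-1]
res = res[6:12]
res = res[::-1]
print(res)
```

reverse → 'auqkcaszxyme'
slice [6:12] → 'szxyme'
reverse → 'emyxzs'

emyxzs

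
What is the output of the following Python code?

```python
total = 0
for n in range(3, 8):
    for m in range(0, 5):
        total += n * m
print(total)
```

250

n=3,m=0: total = 0+0 = 0
n=3,m=1: total = 0+3 = 3
n=3,m=2: total = 3+6 = 9
n=3,m=3: total = 9+9 = 18
n=3,m=4: total = 18+12 = 30
n=4,m=0: total = 30+0 = 30
n=4,m=1: total = 30+4 = 34
n=4,m=2: total = 34+8 = 42
n=4,m=3: total = 42+12 = 54
n=4,m=4: total = 54+16 = 70
n=5,m=0: total = 70+0 = 70
n=5,m=1: total = 70+5 = 75
n=5,m=2: total = 75+10 = 85
n=5,m=3: total = 85+15 = 100
n=5,m=4: total = 100+20 = 120
n=6,m=0: total = 120+0 = 120
n=6,m=1: total = 120+6 = 126
n=6,m=2: total = 126+12 = 138
n=6,m=3: total = 138+18 = 156
n=6,m=4: total = 156+24 = 180
n=7,m=0: total = 180+0 = 180
n=7,m=1: total = 180+7 = 187
n=7,m=2: total = 187+14 = 201
n=7,m=3: total = 201+21 = 222
n=7,m=4: total = 222+28 = 250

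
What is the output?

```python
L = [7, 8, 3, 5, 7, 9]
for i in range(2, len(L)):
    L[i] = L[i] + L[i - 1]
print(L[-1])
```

i=2: L[2] = 3+8 = 11 → [7, 8, 11, 5, 7, 9]
i=3: L[3] = 5+11 = 16 → [7, 8, 11, 16, 7, 9]
i=4: L[4] = 7+16 = 23 → [7, 8, 11, 16, 23, 9]
i=5: L[5] = 9+23 = 32 → [7, 8, 11, 16, 23, 32]

32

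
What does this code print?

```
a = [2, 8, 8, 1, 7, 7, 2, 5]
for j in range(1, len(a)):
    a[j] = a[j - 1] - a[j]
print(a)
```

j=1: a[1] = 2-8 = -6 → [2, -6, 8, 1, 7, 7, 2, 5]
j=2: a[2] = (-6)-8 = -14 → [2, -6, -14, 1, 7, 7, 2, 5]
j=3: a[3] = (-14)-1 = -15 → [2, -6, -14, -15, 7, 7, 2, 5]
j=4: a[4] = (-15)-7 = -22 → [2, -6, -14, -15, -22, 7, 2, 5]
j=5: a[5] = (-22)-7 = -29 → [2, -6, -14, -15, -22, -29, 2, 5]
j=6: a[6] = (-29)-2 = -31 → [2, -6, -14, -15, -22, -29, -31, 5]
j=7: a[7] = (-31)-5 = -36 → [2, -6, -14, -15, -22, -29, -31, -36]

[2, -6, -14, -15, -22, -29, -31, -36]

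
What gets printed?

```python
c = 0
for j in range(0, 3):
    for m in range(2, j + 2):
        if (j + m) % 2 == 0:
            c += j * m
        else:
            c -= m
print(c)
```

j=1,m=2: odd sum, c = 0-2 = -2
j=2,m=2: even sum, c = (-2)+4 = 2
j=2,m=3: odd sum, c = 2-3 = -1

-1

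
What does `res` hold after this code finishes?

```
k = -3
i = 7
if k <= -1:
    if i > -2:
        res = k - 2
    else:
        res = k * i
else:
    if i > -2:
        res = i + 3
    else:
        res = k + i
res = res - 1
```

-6

k=-3, i=7
k <= -1 is True; i > -2 is True
→ res = k - 2 = -5
res = (-5)-1 = -6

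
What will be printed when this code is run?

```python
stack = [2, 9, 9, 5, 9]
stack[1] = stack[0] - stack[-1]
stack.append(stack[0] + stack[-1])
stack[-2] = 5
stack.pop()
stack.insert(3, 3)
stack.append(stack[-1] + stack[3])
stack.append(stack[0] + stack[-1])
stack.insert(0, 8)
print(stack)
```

stack[1] = stack[0]-stack[-1] = 2-9 = -7 → [2, -7, 9, 5, 9]
append stack[0]+stack[-1] = 2+9 = 11 → [2, -7, 9, 5, 9, 11]
stack[-2] = 5 → [2, -7, 9, 5, 5, 11]
pop() removes 11 → [2, -7, 9, 5, 5]
insert 3 at 3 → [2, -7, 9, 3, 5, 5]
append stack[-1]+stack[3] = 5+3 = 8 → [2, -7, 9, 3, 5, 5, 8]
append stack[0]+stack[-1] = 2+8 = 10 → [2, -7, 9, 3, 5, 5, 8, 10]
insert 8 at 0 → [8, 2, -7, 9, 3, 5, 5, 8, 10]

[8, 2, -7, 9, 3, 5, 5, 8, 10]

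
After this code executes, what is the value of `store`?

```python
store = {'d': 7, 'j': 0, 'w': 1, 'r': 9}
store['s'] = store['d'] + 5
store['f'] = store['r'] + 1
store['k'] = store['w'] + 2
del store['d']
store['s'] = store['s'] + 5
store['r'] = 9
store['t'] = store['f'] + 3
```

store['s'] = store['d']+5 = 12 → {'d': 7, 'j': 0, 'w': 1, 'r': 9, 's': 12}
store['f'] = store['r']+1 = 10 → {'d': 7, 'j': 0, 'w': 1, 'r': 9, 's': 12, 'f': 10}
store['k'] = store['w']+2 = 3 → {'d': 7, 'j': 0, 'w': 1, 'r': 9, 's': 12, 'f': 10, 'k': 3}
del 'd' → {'j': 0, 'w': 1, 'r': 9, 's': 12, 'f': 10, 'k': 3}
store['s'] = store['s']+5 = 17 → {'j': 0, 'w': 1, 'r': 9, 's': 17, 'f': 10, 'k': 3}
store['r'] = 9 → {'j': 0, 'w': 1, 'r': 9, 's': 17, 'f': 10, 'k': 3}
store['t'] = store['f']+3 = 13 → {'j': 0, 'w': 1, 'r': 9, 's': 17, 'f': 10, 'k': 3, 't': 13}

{'j': 0, 'w': 1, 'r': 9, 's': 17, 'f': 10, 'k': 3, 't': 13}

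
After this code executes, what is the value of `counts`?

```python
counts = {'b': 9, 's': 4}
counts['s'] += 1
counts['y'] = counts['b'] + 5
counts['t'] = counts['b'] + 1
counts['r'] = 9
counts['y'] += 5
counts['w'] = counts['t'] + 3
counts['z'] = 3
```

{'b': 9, 's': 5, 'y': 19, 't': 10, 'r': 9, 'w': 13, 'z': 3}

counts['s'] = 4+1 = 5 → {'b': 9, 's': 5}
counts['y'] = counts['b']+5 = 14 → {'b': 9, 's': 5, 'y': 14}
counts['t'] = counts['b']+1 = 10 → {'b': 9, 's': 5, 'y': 14, 't': 10}
counts['r'] = 9 → {'b': 9, 's': 5, 'y': 14, 't': 10, 'r': 9}
counts['y'] = 14+5 = 19 → {'b': 9, 's': 5, 'y': 19, 't': 10, 'r': 9}
counts['w'] = counts['t']+3 = 13 → {'b': 9, 's': 5, 'y': 19, 't': 10, 'r': 9, 'w': 13}
counts['z'] = 3 → {'b': 9, 's': 5, 'y': 19, 't': 10, 'r': 9, 'w': 13, 'z': 3}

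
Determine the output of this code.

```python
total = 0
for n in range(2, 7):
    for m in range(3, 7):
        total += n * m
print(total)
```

n=2,m=3: total = 0+6 = 6
n=2,m=4: total = 6+8 = 14
n=2,m=5: total = 14+10 = 24
n=2,m=6: total = 24+12 = 36
n=3,m=3: total = 36+9 = 45
n=3,m=4: total = 45+12 = 57
n=3,m=5: total = 57+15 = 72
n=3,m=6: total = 72+18 = 90
n=4,m=3: total = 90+12 = 102
n=4,m=4: total = 102+16 = 118
n=4,m=5: total = 118+20 = 138
n=4,m=6: total = 138+24 = 162
n=5,m=3: total = 162+15 = 177
n=5,m=4: total = 177+20 = 197
n=5,m=5: total = 197+25 = 222
n=5,m=6: total = 222+30 = 252
n=6,m=3: total = 252+18 = 270
n=6,m=4: total = 270+24 = 294
n=6,m=5: total = 294+30 = 324
n=6,m=6: total = 324+36 = 360

360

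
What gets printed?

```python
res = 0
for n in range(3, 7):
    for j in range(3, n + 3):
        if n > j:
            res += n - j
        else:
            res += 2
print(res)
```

n=3,j=3: not 3>3, res = 0+2 = 2
n=3,j=4: not 3>4, res = 2+2 = 4
n=3,j=5: not 3>5, res = 4+2 = 6
n=4,j=3: 4>3, res = 6+1 = 7
n=4,j=4: not 4>4, res = 7+2 = 9
n=4,j=5: not 4>5, res = 9+2 = 11
n=4,j=6: not 4>6, res = 11+2 = 13
n=5,j=3: 5>3, res = 13+2 = 15
n=5,j=4: 5>4, res = 15+1 = 16
n=5,j=5: not 5>5, res = 16+2 = 18
n=5,j=6: not 5>6, res = 18+2 = 20
n=5,j=7: not 5>7, res = 20+2 = 22
n=6,j=3: 6>3, res = 22+3 = 25
n=6,j=4: 6>4, res = 25+2 = 27
n=6,j=5: 6>5, res = 27+1 = 28
n=6,j=6: not 6>6, res = 28+2 = 30
n=6,j=7: not 6>7, res = 30+2 = 32
n=6,j=8: not 6>8, res = 32+2 = 34

34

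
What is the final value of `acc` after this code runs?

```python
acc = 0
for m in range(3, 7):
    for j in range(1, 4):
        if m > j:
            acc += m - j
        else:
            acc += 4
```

m=3,j=1: 3>1, acc = 0+2 = 2
m=3,j=2: 3>2, acc = 2+1 = 3
m=3,j=3: not 3>3, acc = 3+4 = 7
m=4,j=1: 4>1, acc = 7+3 = 10
m=4,j=2: 4>2, acc = 10+2 = 12
m=4,j=3: 4>3, acc = 12+1 = 13
m=5,j=1: 5>1, acc = 13+4 = 17
m=5,j=2: 5>2, acc = 17+3 = 20
m=5,j=3: 5>3, acc = 20+2 = 22
m=6,j=1: 6>1, acc = 22+5 = 27
m=6,j=2: 6>2, acc = 27+4 = 31
m=6,j=3: 6>3, acc = 31+3 = 34

34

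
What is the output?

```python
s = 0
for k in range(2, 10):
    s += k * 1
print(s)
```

k=2: s = 0+2*1 = 2
k=3: s = 2+3*1 = 5
k=4: s = 5+4*1 = 9
k=5: s = 9+5*1 = 14
k=6: s = 14+6*1 = 20
k=7: s = 20+7*1 = 27
k=8: s = 27+8*1 = 35
k=9: s = 35+9*1 = 44

44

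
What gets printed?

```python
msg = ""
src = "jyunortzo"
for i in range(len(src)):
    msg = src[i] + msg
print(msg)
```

i=0: prepend 'j' → 'j'
i=1: prepend 'y' → 'yj'
i=2: prepend 'u' → 'uyj'
i=3: prepend 'n' → 'nuyj'
i=4: prepend 'o' → 'onuyj'
i=5: prepend 'r' → 'ronuyj'
i=6: prepend 't' → 'tronuyj'
i=7: prepend 'z' → 'ztronuyj'
i=8: prepend 'o' → 'oztronuyj'

oztronuyj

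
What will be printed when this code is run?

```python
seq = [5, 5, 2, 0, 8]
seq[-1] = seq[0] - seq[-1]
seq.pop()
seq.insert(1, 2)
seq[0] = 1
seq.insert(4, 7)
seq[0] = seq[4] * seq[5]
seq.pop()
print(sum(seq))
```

seq[-1] = seq[0]-seq[-1] = 5-8 = -3 → [5, 5, 2, 0, -3]
pop() removes -3 → [5, 5, 2, 0]
insert 2 at 1 → [5, 2, 5, 2, 0]
seq[0] = 1 → [1, 2, 5, 2, 0]
insert 7 at 4 → [1, 2, 5, 2, 7, 0]
seq[0] = seq[4]*seq[5] = 7*0 = 0 → [0, 2, 5, 2, 7, 0]
pop() removes 0 → [0, 2, 5, 2, 7]
sum = 16

16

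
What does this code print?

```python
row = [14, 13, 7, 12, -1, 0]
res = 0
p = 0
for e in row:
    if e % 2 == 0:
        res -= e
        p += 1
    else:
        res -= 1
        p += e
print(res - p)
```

-51

e=14: even, res = 0-14 = -14; p=1
e=13: not even, res = (-14)-1 = -15; p=14
e=7: not even, res = (-15)-1 = -16; p=21
e=12: even, res = (-16)-12 = -28; p=22
e=-1: not even, res = (-28)-1 = -29; p=21
e=0: even, res = (-29)-0 = -29; p=22
res-p = (-29)-22 = -51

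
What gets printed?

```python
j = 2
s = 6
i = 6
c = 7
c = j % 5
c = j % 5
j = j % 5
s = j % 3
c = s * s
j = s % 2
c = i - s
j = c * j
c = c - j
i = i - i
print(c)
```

c = 2%5 = 2
c = 2%5 = 2
j = 2%5 = 2
s = 2%3 = 2
c = 2*2 = 4
j = 2%2 = 0
c = 6-2 = 4
j = 4*0 = 0
c = 4-0 = 4
i = 6-6 = 0

4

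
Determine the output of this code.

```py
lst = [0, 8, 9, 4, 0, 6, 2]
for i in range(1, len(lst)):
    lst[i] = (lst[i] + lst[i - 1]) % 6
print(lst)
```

[0, 2, 5, 3, 3, 3, 5]

i=1: lst[1] = (8+0)%6 = 2 → [0, 2, 9, 4, 0, 6, 2]
i=2: lst[2] = (9+2)%6 = 5 → [0, 2, 5, 4, 0, 6, 2]
i=3: lst[3] = (4+5)%6 = 3 → [0, 2, 5, 3, 0, 6, 2]
i=4: lst[4] = (0+3)%6 = 3 → [0, 2, 5, 3, 3, 6, 2]
i=5: lst[5] = (6+3)%6 = 3 → [0, 2, 5, 3, 3, 3, 2]
i=6: lst[6] = (2+3)%6 = 5 → [0, 2, 5, 3, 3, 3, 5]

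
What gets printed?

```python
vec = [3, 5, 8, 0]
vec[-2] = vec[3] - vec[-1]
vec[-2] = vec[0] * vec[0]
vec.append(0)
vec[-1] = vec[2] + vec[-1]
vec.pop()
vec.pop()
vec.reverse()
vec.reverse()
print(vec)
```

[3, 5, 9]

vec[-2] = vec[3]-vec[-1] = 0-0 = 0 → [3, 5, 0, 0]
vec[-2] = vec[0]*vec[0] = 3*3 = 9 → [3, 5, 9, 0]
append 0 → [3, 5, 9, 0, 0]
vec[-1] = vec[2]+vec[-1] = 9+0 = 9 → [3, 5, 9, 0, 9]
pop() removes 9 → [3, 5, 9, 0]
pop() removes 0 → [3, 5, 9]
reverse → [9, 5, 3]
reverse → [3, 5, 9]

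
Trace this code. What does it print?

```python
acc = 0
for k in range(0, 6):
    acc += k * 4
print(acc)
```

60

k=0: acc = 0+0*4 = 0
k=1: acc = 0+1*4 = 4
k=2: acc = 4+2*4 = 12
k=3: acc = 12+3*4 = 24
k=4: acc = 24+4*4 = 40
k=5: acc = 40+5*4 = 60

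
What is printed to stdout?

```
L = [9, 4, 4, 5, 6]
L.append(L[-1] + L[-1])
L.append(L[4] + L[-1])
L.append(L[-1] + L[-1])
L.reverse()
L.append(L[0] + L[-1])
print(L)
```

[36, 18, 12, 6, 5, 4, 4, 9, 45]

append L[-1]+L[-1] = 6+6 = 12 → [9, 4, 4, 5, 6, 12]
append L[4]+L[-1] = 6+12 = 18 → [9, 4, 4, 5, 6, 12, 18]
append L[-1]+L[-1] = 18+18 = 36 → [9, 4, 4, 5, 6, 12, 18, 36]
reverse → [36, 18, 12, 6, 5, 4, 4, 9]
append L[0]+L[-1] = 36+9 = 45 → [36, 18, 12, 6, 5, 4, 4, 9, 45]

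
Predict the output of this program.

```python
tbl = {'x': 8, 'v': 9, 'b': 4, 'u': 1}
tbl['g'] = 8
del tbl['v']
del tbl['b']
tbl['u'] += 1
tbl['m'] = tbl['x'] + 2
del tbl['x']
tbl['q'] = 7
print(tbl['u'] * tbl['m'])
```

20

tbl['g'] = 8 → {'x': 8, 'v': 9, 'b': 4, 'u': 1, 'g': 8}
del 'v' → {'x': 8, 'b': 4, 'u': 1, 'g': 8}
del 'b' → {'x': 8, 'u': 1, 'g': 8}
tbl['u'] = 1+1 = 2 → {'x': 8, 'u': 2, 'g': 8}
tbl['m'] = tbl['x']+2 = 10 → {'x': 8, 'u': 2, 'g': 8, 'm': 10}
del 'x' → {'u': 2, 'g': 8, 'm': 10}
tbl['q'] = 7 → {'u': 2, 'g': 8, 'm': 10, 'q': 7}
tbl['u']*tbl['m'] = 2*10 = 20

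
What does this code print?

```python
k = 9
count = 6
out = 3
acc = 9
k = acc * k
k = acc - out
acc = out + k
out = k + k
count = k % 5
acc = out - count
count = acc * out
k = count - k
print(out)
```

12

k = 9*9 = 81
k = 9-3 = 6
acc = 3+6 = 9
out = 6+6 = 12
count = 6%5 = 1
acc = 12-1 = 11
count = 11*12 = 132
k = 132-6 = 126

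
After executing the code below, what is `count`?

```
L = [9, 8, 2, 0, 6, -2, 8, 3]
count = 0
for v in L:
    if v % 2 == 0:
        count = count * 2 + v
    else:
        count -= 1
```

251

v=9: not even, count = 0-1 = -1
v=8: even, count = (-1)*2+8 = 6
v=2: even, count = 6*2+2 = 14
v=0: even, count = 14*2+0 = 28
v=6: even, count = 28*2+6 = 62
v=-2: even, count = 62*2+(-2) = 122
v=8: even, count = 122*2+8 = 252
v=3: not even, count = 252-1 = 251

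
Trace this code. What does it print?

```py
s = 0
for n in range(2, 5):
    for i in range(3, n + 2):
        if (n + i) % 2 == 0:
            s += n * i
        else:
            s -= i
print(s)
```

n=2,i=3: odd sum, s = 0-3 = -3
n=3,i=3: even sum, s = (-3)+9 = 6
n=3,i=4: odd sum, s = 6-4 = 2
n=4,i=3: odd sum, s = 2-3 = -1
n=4,i=4: even sum, s = (-1)+16 = 15
n=4,i=5: odd sum, s = 15-5 = 10

10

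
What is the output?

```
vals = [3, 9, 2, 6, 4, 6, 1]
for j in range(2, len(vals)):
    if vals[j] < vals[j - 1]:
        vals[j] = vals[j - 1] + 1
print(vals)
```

[3, 9, 10, 11, 12, 13, 14]

j=2: 2<9, vals[2] = 9+1 = 10 → [3, 9, 10, 6, 4, 6, 1]
j=3: 6<10, vals[3] = 10+1 = 11 → [3, 9, 10, 11, 4, 6, 1]
j=4: 4<11, vals[4] = 11+1 = 12 → [3, 9, 10, 11, 12, 6, 1]
j=5: 6<12, vals[5] = 12+1 = 13 → [3, 9, 10, 11, 12, 13, 1]
j=6: 1<13, vals[6] = 13+1 = 14 → [3, 9, 10, 11, 12, 13, 14]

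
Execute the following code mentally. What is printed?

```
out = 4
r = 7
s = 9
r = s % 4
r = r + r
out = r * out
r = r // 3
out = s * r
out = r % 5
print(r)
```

r = 9%4 = 1
r = 1+1 = 2
out = 2*4 = 8
r = 2//3 = 0
out = 9*0 = 0
out = 0%5 = 0

0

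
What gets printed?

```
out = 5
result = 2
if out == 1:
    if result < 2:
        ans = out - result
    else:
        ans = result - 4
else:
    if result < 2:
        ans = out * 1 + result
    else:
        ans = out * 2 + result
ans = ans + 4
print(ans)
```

out=5, result=2
out == 1 is False; result < 2 is False
→ ans = out * 2 + result = 12
ans = 12+4 = 16

16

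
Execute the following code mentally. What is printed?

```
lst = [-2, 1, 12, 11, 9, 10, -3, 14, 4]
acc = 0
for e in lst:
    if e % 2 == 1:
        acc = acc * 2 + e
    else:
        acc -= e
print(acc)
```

-35

e=-2: not odd, acc = 0-(-2) = 2
e=1: odd, acc = 2*2+1 = 5
e=12: not odd, acc = 5-12 = -7
e=11: odd, acc = (-7)*2+11 = -3
e=9: odd, acc = (-3)*2+9 = 3
e=10: not odd, acc = 3-10 = -7
e=-3: odd, acc = (-7)*2+(-3) = -17
e=14: not odd, acc = (-17)-14 = -31
e=4: not odd, acc = (-31)-4 = -35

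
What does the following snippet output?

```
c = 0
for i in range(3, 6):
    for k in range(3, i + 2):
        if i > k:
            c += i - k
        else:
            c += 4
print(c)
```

i=3,k=3: not 3>3, c = 0+4 = 4
i=3,k=4: not 3>4, c = 4+4 = 8
i=4,k=3: 4>3, c = 8+1 = 9
i=4,k=4: not 4>4, c = 9+4 = 13
i=4,k=5: not 4>5, c = 13+4 = 17
i=5,k=3: 5>3, c = 17+2 = 19
i=5,k=4: 5>4, c = 19+1 = 20
i=5,k=5: not 5>5, c = 20+4 = 24
i=5,k=6: not 5>6, c = 24+4 = 28

28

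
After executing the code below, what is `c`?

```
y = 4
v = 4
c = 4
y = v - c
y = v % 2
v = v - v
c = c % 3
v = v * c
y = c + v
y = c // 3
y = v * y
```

1

y = 4-4 = 0
y = 4%2 = 0
v = 4-4 = 0
c = 4%3 = 1
v = 0*1 = 0
y = 1+0 = 1
y = 1//3 = 0
y = 0*0 = 0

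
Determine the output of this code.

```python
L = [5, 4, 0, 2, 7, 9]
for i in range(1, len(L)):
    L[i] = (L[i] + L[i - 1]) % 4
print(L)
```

[5, 1, 1, 3, 2, 3]

i=1: L[1] = (4+5)%4 = 1 → [5, 1, 0, 2, 7, 9]
i=2: L[2] = (0+1)%4 = 1 → [5, 1, 1, 2, 7, 9]
i=3: L[3] = (2+1)%4 = 3 → [5, 1, 1, 3, 7, 9]
i=4: L[4] = (7+3)%4 = 2 → [5, 1, 1, 3, 2, 9]
i=5: L[5] = (9+2)%4 = 3 → [5, 1, 1, 3, 2, 3]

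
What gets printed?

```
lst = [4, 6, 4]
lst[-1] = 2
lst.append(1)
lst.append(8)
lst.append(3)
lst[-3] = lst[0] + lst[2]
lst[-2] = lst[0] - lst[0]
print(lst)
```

lst[-1] = 2 → [4, 6, 2]
append 1 → [4, 6, 2, 1]
append 8 → [4, 6, 2, 1, 8]
append 3 → [4, 6, 2, 1, 8, 3]
lst[-3] = lst[0]+lst[2] = 4+2 = 6 → [4, 6, 2, 6, 8, 3]
lst[-2] = lst[0]-lst[0] = 4-4 = 0 → [4, 6, 2, 6, 0, 3]

[4, 6, 2, 6, 0, 3]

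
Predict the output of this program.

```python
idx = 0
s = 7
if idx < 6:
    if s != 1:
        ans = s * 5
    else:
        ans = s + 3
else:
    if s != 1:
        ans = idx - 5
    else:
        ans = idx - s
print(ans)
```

35

idx=0, s=7
idx < 6 is True; s != 1 is True
→ ans = s * 5 = 35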